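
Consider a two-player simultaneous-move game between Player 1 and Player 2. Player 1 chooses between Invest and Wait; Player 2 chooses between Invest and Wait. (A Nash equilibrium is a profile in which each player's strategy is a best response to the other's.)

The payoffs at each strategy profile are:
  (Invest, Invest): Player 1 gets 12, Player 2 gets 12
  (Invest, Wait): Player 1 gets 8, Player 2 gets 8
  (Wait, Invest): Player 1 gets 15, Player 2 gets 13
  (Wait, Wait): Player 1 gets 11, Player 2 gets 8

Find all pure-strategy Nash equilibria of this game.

(Invest, Invest): Player 1 prefers Wait (15 > 12) — not an equilibrium.
(Invest, Wait): Player 1 prefers Wait (11 > 8); Player 2 prefers Invest (12 > 8) — not an equilibrium.
(Wait, Invest): Player 1 gets 15 ≥ 12 from Invest, and Player 2 gets 13 ≥ 8 from Wait — Nash equilibrium.
(Wait, Wait): Player 2 prefers Invest (13 > 8) — not an equilibrium.

(Wait, Invest)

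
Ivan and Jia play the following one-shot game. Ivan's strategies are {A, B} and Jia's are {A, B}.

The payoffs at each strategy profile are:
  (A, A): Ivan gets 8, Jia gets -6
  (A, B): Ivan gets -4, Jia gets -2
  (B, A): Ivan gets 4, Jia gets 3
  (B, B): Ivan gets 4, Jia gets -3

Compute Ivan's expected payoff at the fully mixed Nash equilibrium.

4

First find y, the probability Jia plays A, from Ivan's indifference between A and B: 8y − 4(1−y) = 4y + 4(1−y), giving y = 2/3.
Since Ivan is indifferent in equilibrium, Ivan's expected payoff equals the payoff from either row against (2/3, 1/3). Using A: 8(2/3) − 4(1/3) = 4.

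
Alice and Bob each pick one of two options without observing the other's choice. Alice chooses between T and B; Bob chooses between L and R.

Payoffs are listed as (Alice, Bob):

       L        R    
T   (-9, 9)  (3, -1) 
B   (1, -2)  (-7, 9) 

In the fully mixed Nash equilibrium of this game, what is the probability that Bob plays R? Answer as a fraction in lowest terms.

Let c be the probability that Bob plays L. In a completely mixed equilibrium, Alice must be indifferent between T and B.
Alice's expected payoff from T is −9c + 3(1−c); from B it is c − 7(1−c).
Setting these equal: −12c + 3 = 8c − 7, so c = 1/2.
Therefore Bob plays R with probability 1 − 1/2 = 1/2.

1/2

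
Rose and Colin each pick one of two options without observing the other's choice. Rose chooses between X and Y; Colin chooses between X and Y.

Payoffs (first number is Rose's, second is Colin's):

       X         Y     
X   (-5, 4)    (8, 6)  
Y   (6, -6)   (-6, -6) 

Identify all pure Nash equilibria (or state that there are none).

(X, Y) and (Y, X)

(X, X): Rose prefers Y (6 > -5); Colin prefers Y (6 > 4) — not an equilibrium.
(X, Y): Rose gets 8 ≥ -6 from Y, and Colin gets 6 ≥ 4 from X — Nash equilibrium.
(Y, X): Rose gets 6 ≥ -5 from X, and Colin gets -6 ≥ -6 from Y — Nash equilibrium.
(Y, Y): Rose prefers X (8 > -6) — not an equilibrium.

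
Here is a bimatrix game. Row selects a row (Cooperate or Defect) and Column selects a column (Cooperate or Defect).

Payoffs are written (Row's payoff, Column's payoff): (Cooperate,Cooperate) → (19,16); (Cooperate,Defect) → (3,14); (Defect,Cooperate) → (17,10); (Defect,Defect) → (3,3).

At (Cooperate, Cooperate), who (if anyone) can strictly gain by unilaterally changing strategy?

Neither

Row at (Cooperate, Cooperate) earns 19; deviating to Defect yields 17 — not better.
Column earns 16; deviating to Defect yields 14 — not better.
Neither player can strictly improve; the profile is a Nash equilibrium.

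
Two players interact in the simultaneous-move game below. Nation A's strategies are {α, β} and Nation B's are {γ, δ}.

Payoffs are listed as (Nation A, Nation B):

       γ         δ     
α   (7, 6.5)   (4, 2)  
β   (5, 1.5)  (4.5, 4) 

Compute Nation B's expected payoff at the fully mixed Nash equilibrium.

First find p, the probability Nation A plays α, from Nation B's indifference between γ and δ: 6.5p + 1.5(1−p) = 2p + 4(1−p), giving p = 5/14.
Since Nation B is indifferent in equilibrium, Nation B's expected payoff equals the payoff from either column against (5/14, 9/14). Using γ: 6.5(5/14) + 1.5(9/14) = 23/7.

23/7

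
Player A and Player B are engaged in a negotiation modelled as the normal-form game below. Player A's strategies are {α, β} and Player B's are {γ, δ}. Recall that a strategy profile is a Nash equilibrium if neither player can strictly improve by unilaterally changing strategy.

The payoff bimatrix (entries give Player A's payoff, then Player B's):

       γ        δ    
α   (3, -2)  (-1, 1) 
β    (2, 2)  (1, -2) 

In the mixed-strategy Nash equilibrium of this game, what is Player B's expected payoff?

-2/7

First find p, the probability Player A plays α, from Player B's indifference between γ and δ: −2p + 2(1−p) = p − 2(1−p), giving p = 4/7.
Since Player B is indifferent in equilibrium, Player B's expected payoff equals the payoff from either column against (4/7, 3/7). Using γ: −2(4/7) + 2(3/7) = -2/7.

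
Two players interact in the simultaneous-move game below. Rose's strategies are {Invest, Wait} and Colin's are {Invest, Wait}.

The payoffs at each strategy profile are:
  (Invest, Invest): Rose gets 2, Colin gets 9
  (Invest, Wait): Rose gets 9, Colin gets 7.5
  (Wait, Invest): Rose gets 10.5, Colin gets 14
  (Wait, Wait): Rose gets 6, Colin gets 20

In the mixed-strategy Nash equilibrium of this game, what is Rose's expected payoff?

165/23

First find q, the probability Colin plays Invest, from Rose's indifference between Invest and Wait: 2q + 9(1−q) = 10.5q + 6(1−q), giving q = 6/23.
Since Rose is indifferent in equilibrium, Rose's expected payoff equals the payoff from either row against (6/23, 17/23). Using Invest: 2(6/23) + 9(17/23) = 165/23.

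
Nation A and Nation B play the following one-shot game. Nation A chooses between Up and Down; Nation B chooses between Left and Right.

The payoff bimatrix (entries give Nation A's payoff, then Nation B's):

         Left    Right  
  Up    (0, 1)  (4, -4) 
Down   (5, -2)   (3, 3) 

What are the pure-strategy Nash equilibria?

none

(Up, Left): Nation A prefers Down (5 > 0) — not an equilibrium.
(Up, Right): Nation B prefers Left (1 > -4) — not an equilibrium.
(Down, Left): Nation B prefers Right (3 > -2) — not an equilibrium.
(Down, Right): Nation A prefers Up (4 > 3) — not an equilibrium.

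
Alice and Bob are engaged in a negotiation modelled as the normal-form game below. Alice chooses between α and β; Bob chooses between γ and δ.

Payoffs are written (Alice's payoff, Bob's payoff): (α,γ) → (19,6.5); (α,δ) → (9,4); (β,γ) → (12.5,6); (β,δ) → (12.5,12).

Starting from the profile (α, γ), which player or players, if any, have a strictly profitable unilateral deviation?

Neither

Alice at (α, γ) earns 19; deviating to β yields 12.5 — not better.
Bob earns 6.5; deviating to δ yields 4 — not better.
Neither player can strictly improve; the profile is a Nash equilibrium.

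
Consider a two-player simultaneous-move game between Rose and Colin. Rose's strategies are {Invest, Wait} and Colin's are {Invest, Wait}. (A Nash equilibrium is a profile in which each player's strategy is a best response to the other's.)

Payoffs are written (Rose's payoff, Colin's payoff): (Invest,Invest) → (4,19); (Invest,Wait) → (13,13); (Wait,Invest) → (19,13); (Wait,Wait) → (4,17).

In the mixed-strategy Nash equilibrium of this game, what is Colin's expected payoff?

77/5

First find x, the probability Rose plays Invest, from Colin's indifference between Invest and Wait: 19x + 13(1−x) = 13x + 17(1−x), giving x = 2/5.
Since Colin is indifferent in equilibrium, Colin's expected payoff equals the payoff from either column against (2/5, 3/5). Using Invest: 19(2/5) + 13(3/5) = 77/5.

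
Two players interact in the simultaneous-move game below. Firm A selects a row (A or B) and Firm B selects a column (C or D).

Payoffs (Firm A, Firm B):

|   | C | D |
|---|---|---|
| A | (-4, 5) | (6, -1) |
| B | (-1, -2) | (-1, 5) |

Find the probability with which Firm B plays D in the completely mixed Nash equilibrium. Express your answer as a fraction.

3/10

Let q be the probability that Firm B plays C. In a completely mixed equilibrium, Firm A must be indifferent between A and B.
Firm A's expected payoff from A is −4q + 6(1−q); from B it is −q − (1−q).
Setting these equal: −10q + 6 = -1, so q = 7/10.
Therefore Firm B plays D with probability 1 − 7/10 = 3/10.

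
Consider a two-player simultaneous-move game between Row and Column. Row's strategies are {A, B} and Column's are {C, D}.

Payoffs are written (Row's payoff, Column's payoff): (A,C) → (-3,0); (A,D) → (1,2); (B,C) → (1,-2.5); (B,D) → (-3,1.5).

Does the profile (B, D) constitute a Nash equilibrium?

No

At (B, D), Row earns -3; switching to A would give 1, so Row would deviate.
Column earns 1.5; switching to C would give -2.5, so Column has no profitable deviation.
Since at least one player can profitably deviate, this is not a Nash equilibrium.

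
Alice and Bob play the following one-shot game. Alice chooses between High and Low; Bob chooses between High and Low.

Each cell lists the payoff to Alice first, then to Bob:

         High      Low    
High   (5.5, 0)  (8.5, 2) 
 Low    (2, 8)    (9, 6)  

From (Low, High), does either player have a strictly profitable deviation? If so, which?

Alice at (Low, High) earns 2; deviating to High yields 5.5 — a strict improvement.
Bob earns 8; deviating to Low yields 6 — not better.
Only Alice has a strictly profitable deviation.

Alice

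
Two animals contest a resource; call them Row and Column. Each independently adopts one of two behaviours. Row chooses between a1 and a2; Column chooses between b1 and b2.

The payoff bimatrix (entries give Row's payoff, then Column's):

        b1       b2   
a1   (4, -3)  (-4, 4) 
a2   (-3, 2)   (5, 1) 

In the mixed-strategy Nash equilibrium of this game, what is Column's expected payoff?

11/8

First find p, the probability Row plays a1, from Column's indifference between b1 and b2: −3p + 2(1−p) = 4p + (1−p), giving p = 1/8.
Since Column is indifferent in equilibrium, Column's expected payoff equals the payoff from either column against (1/8, 7/8). Using b1: −3(1/8) + 2(7/8) = 11/8.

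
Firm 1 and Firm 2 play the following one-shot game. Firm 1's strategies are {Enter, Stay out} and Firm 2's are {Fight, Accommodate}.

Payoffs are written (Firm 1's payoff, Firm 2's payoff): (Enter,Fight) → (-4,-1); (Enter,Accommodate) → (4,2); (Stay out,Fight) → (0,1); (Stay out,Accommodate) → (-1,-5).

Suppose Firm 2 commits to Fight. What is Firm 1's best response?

Against Fight, Firm 1 earns -4 from Enter and 0 from Stay out.
So Stay out is the best response.

Stay out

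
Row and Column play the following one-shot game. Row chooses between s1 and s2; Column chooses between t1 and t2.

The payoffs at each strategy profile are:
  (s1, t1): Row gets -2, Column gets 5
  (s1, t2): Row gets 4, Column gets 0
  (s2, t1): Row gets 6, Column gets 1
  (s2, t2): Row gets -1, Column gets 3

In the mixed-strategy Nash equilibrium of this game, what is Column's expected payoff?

First find p, the probability Row plays s1, from Column's indifference between t1 and t2: 5p + (1−p) = 3(1−p), giving p = 2/7.
Since Column is indifferent in equilibrium, Column's expected payoff equals the payoff from either column against (2/7, 5/7). Using t1: 5(2/7) + (5/7) = 15/7.

15/7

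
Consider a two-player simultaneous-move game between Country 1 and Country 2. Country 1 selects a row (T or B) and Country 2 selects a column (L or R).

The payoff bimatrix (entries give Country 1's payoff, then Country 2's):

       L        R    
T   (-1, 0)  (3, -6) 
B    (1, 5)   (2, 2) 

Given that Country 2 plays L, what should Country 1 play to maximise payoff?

Against L, Country 1 earns -1 from T and 1 from B.
So B is the best response.

B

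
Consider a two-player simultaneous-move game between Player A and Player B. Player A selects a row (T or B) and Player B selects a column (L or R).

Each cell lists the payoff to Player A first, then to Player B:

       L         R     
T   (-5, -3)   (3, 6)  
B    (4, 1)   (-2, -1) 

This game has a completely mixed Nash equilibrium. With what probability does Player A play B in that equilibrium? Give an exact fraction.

Let r be the probability that Player A plays T. In a completely mixed equilibrium, Player B must be indifferent between L and R.
Player B's expected payoff from L is −3r + (1−r); from R it is 6r − (1−r).
Setting these equal: −4r + 1 = 7r − 1, so r = 2/11.
Therefore Player A plays B with probability 1 − 2/11 = 9/11.

9/11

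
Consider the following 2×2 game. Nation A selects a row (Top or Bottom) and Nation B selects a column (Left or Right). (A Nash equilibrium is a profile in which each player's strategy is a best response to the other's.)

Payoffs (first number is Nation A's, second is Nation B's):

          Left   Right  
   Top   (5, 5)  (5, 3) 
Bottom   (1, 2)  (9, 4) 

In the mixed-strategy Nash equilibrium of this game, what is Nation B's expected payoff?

7/2

First find x, the probability Nation A plays Top, from Nation B's indifference between Left and Right: 5x + 2(1−x) = 3x + 4(1−x), giving x = 1/2.
Since Nation B is indifferent in equilibrium, Nation B's expected payoff equals the payoff from either column against (1/2, 1/2). Using Left: 5(1/2) + 2(1/2) = 7/2.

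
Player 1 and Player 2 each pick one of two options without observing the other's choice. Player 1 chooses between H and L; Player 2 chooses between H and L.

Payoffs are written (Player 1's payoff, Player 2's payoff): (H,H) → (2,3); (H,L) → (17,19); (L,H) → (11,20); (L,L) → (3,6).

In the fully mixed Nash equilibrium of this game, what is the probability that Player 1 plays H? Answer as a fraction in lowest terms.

Let x be the probability that Player 1 plays H. In a completely mixed equilibrium, Player 2 must be indifferent between H and L.
Player 2's expected payoff from H is 3x + 20(1−x); from L it is 19x + 6(1−x).
Setting these equal: −17x + 20 = 13x + 6, so x = 7/15.

7/15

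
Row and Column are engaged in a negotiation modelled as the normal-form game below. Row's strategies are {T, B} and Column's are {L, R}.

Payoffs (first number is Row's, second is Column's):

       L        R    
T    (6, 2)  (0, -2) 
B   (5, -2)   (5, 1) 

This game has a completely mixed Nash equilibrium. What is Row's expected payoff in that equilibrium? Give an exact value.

5

First find y, the probability Column plays L, from Row's indifference between T and B: 6y = 5y + 5(1−y), giving y = 5/6.
Since Row is indifferent in equilibrium, Row's expected payoff equals the payoff from either row against (5/6, 1/6). Using T: 6(5/6) = 5.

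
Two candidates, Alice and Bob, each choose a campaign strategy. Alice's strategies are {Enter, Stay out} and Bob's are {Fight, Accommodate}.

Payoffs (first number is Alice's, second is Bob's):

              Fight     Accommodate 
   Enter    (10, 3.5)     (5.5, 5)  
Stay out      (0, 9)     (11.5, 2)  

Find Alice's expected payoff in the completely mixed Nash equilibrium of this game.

115/16

First find q, the probability Bob plays Fight, from Alice's indifference between Enter and Stay out: 10q + 5.5(1−q) = 11.5(1−q), giving q = 3/8.
Since Alice is indifferent in equilibrium, Alice's expected payoff equals the payoff from either row against (3/8, 5/8). Using Enter: 10(3/8) + 5.5(5/8) = 115/16.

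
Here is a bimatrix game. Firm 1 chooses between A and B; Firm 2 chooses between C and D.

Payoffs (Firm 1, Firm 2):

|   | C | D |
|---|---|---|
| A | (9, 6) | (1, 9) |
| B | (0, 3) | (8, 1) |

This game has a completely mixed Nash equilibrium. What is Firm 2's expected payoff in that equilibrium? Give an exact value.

21/5

First find x, the probability Firm 1 plays A, from Firm 2's indifference between C and D: 6x + 3(1−x) = 9x + (1−x), giving x = 2/5.
Since Firm 2 is indifferent in equilibrium, Firm 2's expected payoff equals the payoff from either column against (2/5, 3/5). Using C: 6(2/5) + 3(3/5) = 21/5.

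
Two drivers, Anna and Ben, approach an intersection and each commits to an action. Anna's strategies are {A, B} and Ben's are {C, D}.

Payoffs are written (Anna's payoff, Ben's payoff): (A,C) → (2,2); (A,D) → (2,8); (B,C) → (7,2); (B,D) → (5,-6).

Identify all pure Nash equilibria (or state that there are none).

(A, C): Anna prefers B (7 > 2); Ben prefers D (8 > 2) — not an equilibrium.
(A, D): Anna prefers B (5 > 2) — not an equilibrium.
(B, C): Anna gets 7 ≥ 2 from A, and Ben gets 2 ≥ -6 from D — Nash equilibrium.
(B, D): Ben prefers C (2 > -6) — not an equilibrium.

(B, C)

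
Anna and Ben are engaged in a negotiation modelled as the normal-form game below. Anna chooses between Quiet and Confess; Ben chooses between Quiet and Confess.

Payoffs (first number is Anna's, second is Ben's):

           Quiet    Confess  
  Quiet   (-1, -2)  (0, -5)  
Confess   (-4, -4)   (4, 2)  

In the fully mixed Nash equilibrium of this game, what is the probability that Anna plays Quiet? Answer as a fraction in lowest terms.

2/3

Let p be the probability that Anna plays Quiet. In a completely mixed equilibrium, Ben must be indifferent between Quiet and Confess.
Ben's expected payoff from Quiet is −2p − 4(1−p); from Confess it is −5p + 2(1−p).
Setting these equal: 2p − 4 = −7p + 2, so p = 2/3.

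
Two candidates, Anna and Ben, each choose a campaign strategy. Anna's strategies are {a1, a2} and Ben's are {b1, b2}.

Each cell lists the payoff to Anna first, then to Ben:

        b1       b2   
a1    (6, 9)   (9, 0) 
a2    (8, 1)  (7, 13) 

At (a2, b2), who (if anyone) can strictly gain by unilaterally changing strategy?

Anna at (a2, b2) earns 7; deviating to a1 yields 9 — a strict improvement.
Ben earns 13; deviating to b1 yields 1 — not better.
Only Anna has a strictly profitable deviation.

Anna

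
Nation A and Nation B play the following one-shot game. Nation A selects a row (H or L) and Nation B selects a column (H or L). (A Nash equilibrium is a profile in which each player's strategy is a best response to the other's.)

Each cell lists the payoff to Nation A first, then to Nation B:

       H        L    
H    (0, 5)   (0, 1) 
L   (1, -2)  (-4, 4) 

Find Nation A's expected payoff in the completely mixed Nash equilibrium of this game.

First find y, the probability Nation B plays H, from Nation A's indifference between H and L: 0 = y − 4(1−y), giving y = 4/5.
Since Nation A is indifferent in equilibrium, Nation A's expected payoff equals the payoff from either row against (4/5, 1/5). Using H: 0 = 0.

0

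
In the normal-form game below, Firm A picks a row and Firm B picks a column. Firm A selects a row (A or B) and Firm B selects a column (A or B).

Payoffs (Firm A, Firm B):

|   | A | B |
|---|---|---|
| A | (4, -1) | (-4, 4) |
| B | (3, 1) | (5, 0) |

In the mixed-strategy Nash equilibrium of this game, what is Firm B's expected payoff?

2/3

First find p, the probability Firm A plays A, from Firm B's indifference between A and B: −p + (1−p) = 4p, giving p = 1/6.
Since Firm B is indifferent in equilibrium, Firm B's expected payoff equals the payoff from either column against (1/6, 5/6). Using A: −(1/6) + (5/6) = 2/3.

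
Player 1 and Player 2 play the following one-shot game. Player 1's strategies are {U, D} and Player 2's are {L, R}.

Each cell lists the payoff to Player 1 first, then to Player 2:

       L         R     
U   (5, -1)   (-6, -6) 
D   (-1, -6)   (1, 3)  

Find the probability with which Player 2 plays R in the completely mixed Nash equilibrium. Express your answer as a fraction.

6/13

Let c be the probability that Player 2 plays L. In a completely mixed equilibrium, Player 1 must be indifferent between U and D.
Player 1's expected payoff from U is 5c − 6(1−c); from D it is −c + (1−c).
Setting these equal: 11c − 6 = −2c + 1, so c = 7/13.
Therefore Player 2 plays R with probability 1 − 7/13 = 6/13.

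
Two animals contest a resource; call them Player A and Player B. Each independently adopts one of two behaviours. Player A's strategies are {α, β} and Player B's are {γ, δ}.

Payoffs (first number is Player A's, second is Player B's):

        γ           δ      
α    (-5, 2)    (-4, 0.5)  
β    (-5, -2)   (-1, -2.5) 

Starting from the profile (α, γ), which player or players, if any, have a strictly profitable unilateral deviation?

Neither

Player A at (α, γ) earns -5; deviating to β yields -5 — not better.
Player B earns 2; deviating to δ yields 0.5 — not better.
Neither player can strictly improve; the profile is a Nash equilibrium.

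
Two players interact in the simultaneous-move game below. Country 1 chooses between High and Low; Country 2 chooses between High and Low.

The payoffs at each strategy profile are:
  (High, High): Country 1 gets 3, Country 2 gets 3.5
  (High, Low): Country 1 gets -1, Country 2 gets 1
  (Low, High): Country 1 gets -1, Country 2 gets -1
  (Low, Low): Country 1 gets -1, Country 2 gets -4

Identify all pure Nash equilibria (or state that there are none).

(High, High): Country 1 gets 3 ≥ -1 from Low, and Country 2 gets 3.5 ≥ 1 from Low — Nash equilibrium.
(High, Low): Country 2 prefers High (3.5 > 1) — not an equilibrium.
(Low, High): Country 1 prefers High (3 > -1) — not an equilibrium.
(Low, Low): Country 2 prefers High (-1 > -4) — not an equilibrium.

(High, High)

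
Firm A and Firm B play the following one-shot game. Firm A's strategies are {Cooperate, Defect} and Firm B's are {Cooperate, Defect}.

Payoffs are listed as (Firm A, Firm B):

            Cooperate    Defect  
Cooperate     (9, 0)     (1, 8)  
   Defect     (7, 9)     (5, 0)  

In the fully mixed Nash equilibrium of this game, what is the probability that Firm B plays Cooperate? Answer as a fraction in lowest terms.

2/3

Let c be the probability that Firm B plays Cooperate. In a completely mixed equilibrium, Firm A must be indifferent between Cooperate and Defect.
Firm A's expected payoff from Cooperate is 9c + (1−c); from Defect it is 7c + 5(1−c).
Setting these equal: 8c + 1 = 2c + 5, so c = 2/3.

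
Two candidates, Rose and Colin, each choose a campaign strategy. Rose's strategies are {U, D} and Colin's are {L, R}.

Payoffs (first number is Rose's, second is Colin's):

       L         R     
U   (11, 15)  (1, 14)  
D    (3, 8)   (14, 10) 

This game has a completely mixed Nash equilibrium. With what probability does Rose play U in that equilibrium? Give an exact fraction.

Let p be the probability that Rose plays U. In a completely mixed equilibrium, Colin must be indifferent between L and R.
Colin's expected payoff from L is 15p + 8(1−p); from R it is 14p + 10(1−p).
Setting these equal: 7p + 8 = 4p + 10, so p = 2/3.

2/3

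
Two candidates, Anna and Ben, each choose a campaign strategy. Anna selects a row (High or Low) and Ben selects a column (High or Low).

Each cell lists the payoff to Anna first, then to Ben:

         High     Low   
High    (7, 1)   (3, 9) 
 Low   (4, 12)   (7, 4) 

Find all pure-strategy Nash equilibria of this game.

none

(High, High): Ben prefers Low (9 > 1) — not an equilibrium.
(High, Low): Anna prefers Low (7 > 3) — not an equilibrium.
(Low, High): Anna prefers High (7 > 4) — not an equilibrium.
(Low, Low): Ben prefers High (12 > 4) — not an equilibrium.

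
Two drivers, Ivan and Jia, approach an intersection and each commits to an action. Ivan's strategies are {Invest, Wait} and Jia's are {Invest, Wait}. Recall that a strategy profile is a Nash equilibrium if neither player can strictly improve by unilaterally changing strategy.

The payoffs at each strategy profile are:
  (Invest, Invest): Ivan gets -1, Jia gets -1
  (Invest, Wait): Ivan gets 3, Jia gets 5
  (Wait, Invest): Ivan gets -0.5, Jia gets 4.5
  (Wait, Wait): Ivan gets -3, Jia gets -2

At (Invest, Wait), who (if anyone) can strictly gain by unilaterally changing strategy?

Neither

Ivan at (Invest, Wait) earns 3; deviating to Wait yields -3 — not better.
Jia earns 5; deviating to Invest yields -1 — not better.
Neither player can strictly improve; the profile is a Nash equilibrium.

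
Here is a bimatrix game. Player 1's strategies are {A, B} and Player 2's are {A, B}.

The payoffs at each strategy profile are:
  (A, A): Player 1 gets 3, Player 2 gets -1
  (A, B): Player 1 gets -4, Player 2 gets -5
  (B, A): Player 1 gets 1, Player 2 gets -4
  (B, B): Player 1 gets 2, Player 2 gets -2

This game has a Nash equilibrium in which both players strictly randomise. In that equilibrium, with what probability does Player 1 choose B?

Let x be the probability that Player 1 plays A. In a completely mixed equilibrium, Player 2 must be indifferent between A and B.
Player 2's expected payoff from A is −x − 4(1−x); from B it is −5x − 2(1−x).
Setting these equal: 3x − 4 = −3x − 2, so x = 1/3.
Therefore Player 1 plays B with probability 1 − 1/3 = 2/3.

2/3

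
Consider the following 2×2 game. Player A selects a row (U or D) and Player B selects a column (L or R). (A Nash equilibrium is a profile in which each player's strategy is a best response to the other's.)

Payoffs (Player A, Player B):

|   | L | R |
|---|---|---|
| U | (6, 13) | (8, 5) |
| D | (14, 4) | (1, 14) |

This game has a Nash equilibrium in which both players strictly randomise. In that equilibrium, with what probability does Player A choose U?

5/9

Let x be the probability that Player A plays U. In a completely mixed equilibrium, Player B must be indifferent between L and R.
Player B's expected payoff from L is 13x + 4(1−x); from R it is 5x + 14(1−x).
Setting these equal: 9x + 4 = −9x + 14, so x = 5/9.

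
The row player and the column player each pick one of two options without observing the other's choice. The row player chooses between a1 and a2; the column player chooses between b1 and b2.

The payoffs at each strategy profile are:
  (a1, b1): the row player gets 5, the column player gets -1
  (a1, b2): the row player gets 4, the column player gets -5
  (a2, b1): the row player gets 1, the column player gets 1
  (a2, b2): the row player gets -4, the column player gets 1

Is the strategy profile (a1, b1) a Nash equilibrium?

Yes

At (a1, b1), the row player earns 5; switching to a2 would give 1, so the row player has no profitable deviation.
The column player earns -1; switching to b2 would give -5, so the column player has no profitable deviation.
Neither player can gain by a unilateral deviation, so this profile is a Nash equilibrium.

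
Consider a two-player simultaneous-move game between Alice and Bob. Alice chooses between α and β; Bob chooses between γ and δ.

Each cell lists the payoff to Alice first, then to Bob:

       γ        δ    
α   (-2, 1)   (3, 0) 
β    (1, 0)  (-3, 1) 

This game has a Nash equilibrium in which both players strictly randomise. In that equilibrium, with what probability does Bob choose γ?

2/3

Let y be the probability that Bob plays γ. In a completely mixed equilibrium, Alice must be indifferent between α and β.
Alice's expected payoff from α is −2y + 3(1−y); from β it is y − 3(1−y).
Setting these equal: −5y + 3 = 4y − 3, so y = 2/3.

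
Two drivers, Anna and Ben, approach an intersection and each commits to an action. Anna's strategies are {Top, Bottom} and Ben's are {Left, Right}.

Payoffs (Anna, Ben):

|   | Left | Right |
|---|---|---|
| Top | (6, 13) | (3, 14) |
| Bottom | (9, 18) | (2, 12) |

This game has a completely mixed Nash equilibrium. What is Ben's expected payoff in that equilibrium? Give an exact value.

96/7

First find x, the probability Anna plays Top, from Ben's indifference between Left and Right: 13x + 18(1−x) = 14x + 12(1−x), giving x = 6/7.
Since Ben is indifferent in equilibrium, Ben's expected payoff equals the payoff from either column against (6/7, 1/7). Using Left: 13(6/7) + 18(1/7) = 96/7.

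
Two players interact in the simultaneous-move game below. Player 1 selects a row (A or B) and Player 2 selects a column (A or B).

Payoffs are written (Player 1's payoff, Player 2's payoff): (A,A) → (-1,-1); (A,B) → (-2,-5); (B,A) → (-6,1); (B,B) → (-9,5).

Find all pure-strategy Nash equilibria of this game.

(A, A)

(A, A): Player 1 gets -1 ≥ -6 from B, and Player 2 gets -1 ≥ -5 from B — Nash equilibrium.
(A, B): Player 2 prefers A (-1 > -5) — not an equilibrium.
(B, A): Player 1 prefers A (-1 > -6); Player 2 prefers B (5 > 1) — not an equilibrium.
(B, B): Player 1 prefers A (-2 > -9) — not an equilibrium.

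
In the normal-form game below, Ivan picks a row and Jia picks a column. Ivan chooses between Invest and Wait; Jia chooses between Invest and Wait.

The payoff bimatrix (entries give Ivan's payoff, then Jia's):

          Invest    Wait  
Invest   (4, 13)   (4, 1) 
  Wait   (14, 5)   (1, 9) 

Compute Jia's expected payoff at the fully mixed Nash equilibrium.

First find p, the probability Ivan plays Invest, from Jia's indifference between Invest and Wait: 13p + 5(1−p) = p + 9(1−p), giving p = 1/4.
Since Jia is indifferent in equilibrium, Jia's expected payoff equals the payoff from either column against (1/4, 3/4). Using Invest: 13(1/4) + 5(3/4) = 7.

7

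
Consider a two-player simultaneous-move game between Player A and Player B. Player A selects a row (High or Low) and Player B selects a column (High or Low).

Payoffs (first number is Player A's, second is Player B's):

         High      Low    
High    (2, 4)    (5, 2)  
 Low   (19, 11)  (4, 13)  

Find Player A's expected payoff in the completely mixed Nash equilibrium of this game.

29/6

First find y, the probability Player B plays High, from Player A's indifference between High and Low: 2y + 5(1−y) = 19y + 4(1−y), giving y = 1/18.
Since Player A is indifferent in equilibrium, Player A's expected payoff equals the payoff from either row against (1/18, 17/18). Using High: 2(1/18) + 5(17/18) = 29/6.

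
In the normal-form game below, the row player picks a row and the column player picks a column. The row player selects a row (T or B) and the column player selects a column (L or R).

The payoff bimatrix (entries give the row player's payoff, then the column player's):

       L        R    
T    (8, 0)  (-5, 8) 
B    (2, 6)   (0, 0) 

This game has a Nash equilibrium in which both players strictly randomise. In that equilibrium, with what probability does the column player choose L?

5/11

Let y be the probability that the column player plays L. In a completely mixed equilibrium, the row player must be indifferent between T and B.
The row player's expected payoff from T is 8y − 5(1−y); from B it is 2y.
Setting these equal: 13y − 5 = 2y, so y = 5/11.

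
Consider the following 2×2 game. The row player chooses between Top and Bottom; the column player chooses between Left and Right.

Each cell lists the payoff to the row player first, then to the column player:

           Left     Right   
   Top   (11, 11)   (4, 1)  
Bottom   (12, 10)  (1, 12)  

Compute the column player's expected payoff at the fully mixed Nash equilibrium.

First find p, the probability the row player plays Top, from the column player's indifference between Left and Right: 11p + 10(1−p) = p + 12(1−p), giving p = 1/6.
Since the column player is indifferent in equilibrium, the column player's expected payoff equals the payoff from either column against (1/6, 5/6). Using Left: 11(1/6) + 10(5/6) = 61/6.

61/6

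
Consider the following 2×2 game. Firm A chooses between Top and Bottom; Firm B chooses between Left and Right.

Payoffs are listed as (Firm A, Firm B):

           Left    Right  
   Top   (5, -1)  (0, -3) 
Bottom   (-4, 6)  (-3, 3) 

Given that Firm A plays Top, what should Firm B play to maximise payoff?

Left

Against Top, Firm B earns -1 from Left and -3 from Right.
So Left is the best response.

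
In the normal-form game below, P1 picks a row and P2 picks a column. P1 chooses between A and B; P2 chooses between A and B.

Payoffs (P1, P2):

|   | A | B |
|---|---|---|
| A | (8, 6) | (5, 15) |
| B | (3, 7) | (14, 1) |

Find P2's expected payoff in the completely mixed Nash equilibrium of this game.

33/5

First find x, the probability P1 plays A, from P2's indifference between A and B: 6x + 7(1−x) = 15x + (1−x), giving x = 2/5.
Since P2 is indifferent in equilibrium, P2's expected payoff equals the payoff from either column against (2/5, 3/5). Using A: 6(2/5) + 7(3/5) = 33/5.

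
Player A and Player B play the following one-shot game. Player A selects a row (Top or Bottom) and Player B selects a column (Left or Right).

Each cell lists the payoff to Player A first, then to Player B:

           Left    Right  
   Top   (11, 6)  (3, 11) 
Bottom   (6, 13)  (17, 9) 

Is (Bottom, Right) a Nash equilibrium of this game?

No

At (Bottom, Right), Player A earns 17; switching to Top would give 3, so Player A has no profitable deviation.
Player B earns 9; switching to Left would give 13, so Player B would deviate.
Since at least one player can profitably deviate, this is not a Nash equilibrium.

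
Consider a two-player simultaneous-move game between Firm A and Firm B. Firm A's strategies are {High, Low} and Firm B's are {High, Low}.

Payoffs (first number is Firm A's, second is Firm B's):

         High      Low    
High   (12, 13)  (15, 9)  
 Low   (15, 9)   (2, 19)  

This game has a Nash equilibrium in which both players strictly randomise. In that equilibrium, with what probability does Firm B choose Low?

3/16

Let c be the probability that Firm B plays High. In a completely mixed equilibrium, Firm A must be indifferent between High and Low.
Firm A's expected payoff from High is 12c + 15(1−c); from Low it is 15c + 2(1−c).
Setting these equal: −3c + 15 = 13c + 2, so c = 13/16.
Therefore Firm B plays Low with probability 1 − 13/16 = 3/16.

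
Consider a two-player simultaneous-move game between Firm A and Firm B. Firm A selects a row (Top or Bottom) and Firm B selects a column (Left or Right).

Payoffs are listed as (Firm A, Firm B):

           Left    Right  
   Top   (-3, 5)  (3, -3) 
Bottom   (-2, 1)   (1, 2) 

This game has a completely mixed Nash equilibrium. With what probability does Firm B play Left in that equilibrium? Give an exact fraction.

Let c be the probability that Firm B plays Left. In a completely mixed equilibrium, Firm A must be indifferent between Top and Bottom.
Firm A's expected payoff from Top is −3c + 3(1−c); from Bottom it is −2c + (1−c).
Setting these equal: −6c + 3 = −3c + 1, so c = 2/3.

2/3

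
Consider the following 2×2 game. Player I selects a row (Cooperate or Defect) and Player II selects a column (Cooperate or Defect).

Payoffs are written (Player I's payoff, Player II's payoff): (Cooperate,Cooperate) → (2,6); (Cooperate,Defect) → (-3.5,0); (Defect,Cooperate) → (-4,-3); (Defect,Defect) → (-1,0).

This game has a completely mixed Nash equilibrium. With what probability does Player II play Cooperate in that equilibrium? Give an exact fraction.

Let c be the probability that Player II plays Cooperate. In a completely mixed equilibrium, Player I must be indifferent between Cooperate and Defect.
Player I's expected payoff from Cooperate is 2c − 3.5(1−c); from Defect it is −4c − (1−c).
Setting these equal: 5.5c − 3.5 = −3c − 1, so c = 5/17.

5/17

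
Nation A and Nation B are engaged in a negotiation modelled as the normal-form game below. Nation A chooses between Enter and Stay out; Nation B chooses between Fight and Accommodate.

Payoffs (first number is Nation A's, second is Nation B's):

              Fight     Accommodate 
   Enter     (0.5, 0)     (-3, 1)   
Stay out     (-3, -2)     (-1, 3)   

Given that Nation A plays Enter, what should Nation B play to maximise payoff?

Against Enter, Nation B earns 0 from Fight and 1 from Accommodate.
So Accommodate is the best response.

Accommodate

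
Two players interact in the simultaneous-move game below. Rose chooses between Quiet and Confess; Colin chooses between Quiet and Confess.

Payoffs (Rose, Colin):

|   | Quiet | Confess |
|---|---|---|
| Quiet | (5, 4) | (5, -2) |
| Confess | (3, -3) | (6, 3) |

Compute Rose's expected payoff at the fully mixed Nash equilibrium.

5

First find q, the probability Colin plays Quiet, from Rose's indifference between Quiet and Confess: 5q + 5(1−q) = 3q + 6(1−q), giving q = 1/3.
Since Rose is indifferent in equilibrium, Rose's expected payoff equals the payoff from either row against (1/3, 2/3). Using Quiet: 5(1/3) + 5(2/3) = 5.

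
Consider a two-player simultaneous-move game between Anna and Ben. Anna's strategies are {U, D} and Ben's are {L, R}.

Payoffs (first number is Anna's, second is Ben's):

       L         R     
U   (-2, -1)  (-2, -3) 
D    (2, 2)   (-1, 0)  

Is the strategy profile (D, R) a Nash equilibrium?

No

At (D, R), Anna earns -1; switching to U would give -2, so Anna has no profitable deviation.
Ben earns 0; switching to L would give 2, so Ben would deviate.
Since at least one player can profitably deviate, this is not a Nash equilibrium.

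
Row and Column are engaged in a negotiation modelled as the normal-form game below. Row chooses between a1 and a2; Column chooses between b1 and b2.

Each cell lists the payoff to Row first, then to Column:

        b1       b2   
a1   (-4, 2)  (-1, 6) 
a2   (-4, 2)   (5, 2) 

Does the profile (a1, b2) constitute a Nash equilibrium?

At (a1, b2), Row earns -1; switching to a2 would give 5, so Row would deviate.
Column earns 6; switching to b1 would give 2, so Column has no profitable deviation.
Since at least one player can profitably deviate, this is not a Nash equilibrium.

No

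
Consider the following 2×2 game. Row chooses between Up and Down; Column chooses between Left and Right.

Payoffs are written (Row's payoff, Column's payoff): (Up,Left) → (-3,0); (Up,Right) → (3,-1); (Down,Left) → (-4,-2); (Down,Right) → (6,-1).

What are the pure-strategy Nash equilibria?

(Up, Left) and (Down, Right)

(Up, Left): Row gets -3 ≥ -4 from Down, and Column gets 0 ≥ -1 from Right — Nash equilibrium.
(Up, Right): Row prefers Down (6 > 3); Column prefers Left (0 > -1) — not an equilibrium.
(Down, Left): Row prefers Up (-3 > -4); Column prefers Right (-1 > -2) — not an equilibrium.
(Down, Right): Row gets 6 ≥ 3 from Up, and Column gets -1 ≥ -2 from Left — Nash equilibrium.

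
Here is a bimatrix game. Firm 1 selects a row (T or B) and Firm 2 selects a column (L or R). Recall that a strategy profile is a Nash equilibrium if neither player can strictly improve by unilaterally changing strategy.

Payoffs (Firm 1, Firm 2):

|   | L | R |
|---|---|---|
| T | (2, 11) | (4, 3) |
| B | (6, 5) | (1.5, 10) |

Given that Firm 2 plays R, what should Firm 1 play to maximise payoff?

Against R, Firm 1 earns 4 from T and 1.5 from B.
So T is the best response.

T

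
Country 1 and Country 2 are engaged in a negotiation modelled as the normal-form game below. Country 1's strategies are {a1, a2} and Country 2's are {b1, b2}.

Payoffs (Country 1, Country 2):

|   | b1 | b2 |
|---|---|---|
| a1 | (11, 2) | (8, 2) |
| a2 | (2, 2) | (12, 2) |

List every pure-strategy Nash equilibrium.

(a1, b1): Country 1 gets 11 ≥ 2 from a2, and Country 2 gets 2 ≥ 2 from b2 — Nash equilibrium.
(a1, b2): Country 1 prefers a2 (12 > 8) — not an equilibrium.
(a2, b1): Country 1 prefers a1 (11 > 2) — not an equilibrium.
(a2, b2): Country 1 gets 12 ≥ 8 from a1, and Country 2 gets 2 ≥ 2 from b1 — Nash equilibrium.

(a1, b1) and (a2, b2)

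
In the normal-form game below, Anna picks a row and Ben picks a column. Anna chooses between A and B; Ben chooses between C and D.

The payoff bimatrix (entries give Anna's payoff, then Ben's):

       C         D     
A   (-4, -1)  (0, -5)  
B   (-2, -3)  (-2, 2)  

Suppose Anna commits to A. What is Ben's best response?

C

Against A, Ben earns -1 from C and -5 from D.
So C is the best response.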